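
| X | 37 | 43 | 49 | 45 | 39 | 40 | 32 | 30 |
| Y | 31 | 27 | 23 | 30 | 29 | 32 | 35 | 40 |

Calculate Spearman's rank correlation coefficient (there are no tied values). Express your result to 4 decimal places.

-0.8333

Rank X: 3, 6, 8, 7, 4, 5, 2, 1
Rank Y: 5, 2, 1, 4, 3, 6, 7, 8
d = rank(X) − rank(Y): -2, 4, 7, 3, 1, -1, -5, -7; Σd² = 154
ρ = 1 − 6Σd² / [n(n²−1)] = 1 − 6×154 / (8×63) = 1 − 924/504 ≈ -0.8333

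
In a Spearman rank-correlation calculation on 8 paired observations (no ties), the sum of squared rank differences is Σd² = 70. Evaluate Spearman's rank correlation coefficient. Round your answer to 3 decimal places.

0.167

ρ = 1 − 6Σd² / [n(n²−1)] = 1 − 6×70 / (8×63)
  = 1 − 420/504 = 1 − 0.8333 ≈ 0.167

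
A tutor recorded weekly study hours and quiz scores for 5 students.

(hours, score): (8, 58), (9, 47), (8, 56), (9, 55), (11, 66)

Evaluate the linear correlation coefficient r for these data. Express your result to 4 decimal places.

n = 5, Σx = 45, Σy = 282, Σx² = 411, Σy² = 16090, Σxy = 2556
nΣxy − ΣxΣy = 12780 − 12690 = 90
nΣx² − (Σx)² = 2055 − 2025 = 30; nΣy² − (Σy)² = 80450 − 79524 = 926
r = 90 / √(30 × 926) = 90 / 166.6733 ≈ 0.5400

0.5400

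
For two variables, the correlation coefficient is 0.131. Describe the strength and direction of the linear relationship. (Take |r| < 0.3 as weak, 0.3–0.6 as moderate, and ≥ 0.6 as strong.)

r = 0.131 > 0 so the relationship is positive.
|r| = 0.131, which falls in the weak range.

weak positive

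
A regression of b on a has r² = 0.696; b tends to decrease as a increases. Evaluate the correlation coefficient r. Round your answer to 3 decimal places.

-0.834

|r| = √0.696 = 0.834
The association is negative, so r = −0.834.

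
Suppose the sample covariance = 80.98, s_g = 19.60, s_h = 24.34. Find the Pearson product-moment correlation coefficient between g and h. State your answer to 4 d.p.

0.1697

r = Cov(g,h) / (s_g · s_h) = 80.98 / (19.60 × 24.34)
  = 80.98 / 477.0640 ≈ 0.1697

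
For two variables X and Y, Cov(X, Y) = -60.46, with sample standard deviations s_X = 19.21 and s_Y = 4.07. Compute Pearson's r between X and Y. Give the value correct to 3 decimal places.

r = Cov(X,Y) / (s_X · s_Y) = -60.46 / (19.21 × 4.07)
  = -60.46 / 78.1847 ≈ -0.773

-0.773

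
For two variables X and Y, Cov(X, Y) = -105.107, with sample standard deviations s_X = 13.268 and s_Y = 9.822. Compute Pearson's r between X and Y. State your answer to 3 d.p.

r = Cov(X,Y) / (s_X · s_Y) = -105.107 / (13.268 × 9.822)
  = -105.107 / 130.3183 ≈ -0.807

-0.807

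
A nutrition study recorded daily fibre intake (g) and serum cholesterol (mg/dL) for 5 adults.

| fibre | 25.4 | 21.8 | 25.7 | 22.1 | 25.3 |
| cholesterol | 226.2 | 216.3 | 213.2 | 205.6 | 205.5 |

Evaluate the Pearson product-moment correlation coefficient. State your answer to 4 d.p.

0.2370

n = 5, Σx = 120.3, Σy = 1066.8, Σx² = 2909.39, Σy² = 227907.98, Σxy = 25682.97
nΣxy − ΣxΣy = 128414.85 − 128336.04 = 78.81
nΣx² − (Σx)² = 14546.95 − 14472.09 = 74.86; nΣy² − (Σy)² = 1139539.9 − 1138062.24 = 1477.66
r = 78.81 / √(74.86 × 1477.66) = 78.81 / 332.5923 ≈ 0.2370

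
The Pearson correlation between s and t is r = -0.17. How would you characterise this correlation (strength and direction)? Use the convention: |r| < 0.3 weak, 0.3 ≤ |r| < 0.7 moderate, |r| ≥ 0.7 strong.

r = -0.17 < 0 so the relationship is negative.
|r| = 0.17, which falls in the weak range.

weak negative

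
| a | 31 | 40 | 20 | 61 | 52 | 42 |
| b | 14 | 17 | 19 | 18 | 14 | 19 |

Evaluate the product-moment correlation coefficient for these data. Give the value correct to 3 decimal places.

-0.136

n = 6, Σa = 246, Σb = 101, Σa² = 11150, Σb² = 1727, Σab = 4118
nΣab − ΣaΣb = 24708 − 24846 = -138
nΣa² − (Σa)² = 66900 − 60516 = 6384; nΣb² − (Σb)² = 10362 − 10201 = 161
r = -138 / √(6384 × 161) = -138 / 1013.8166 ≈ -0.136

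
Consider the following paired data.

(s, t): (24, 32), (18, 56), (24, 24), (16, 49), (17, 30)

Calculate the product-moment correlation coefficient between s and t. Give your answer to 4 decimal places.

-0.6399

n = 5, Σs = 99, Σt = 191, Σs² = 2021, Σt² = 8037, Σst = 3646
nΣst − ΣsΣt = 18230 − 18909 = -679
nΣs² − (Σs)² = 10105 − 9801 = 304; nΣt² − (Σt)² = 40185 − 36481 = 3704
r = -679 / √(304 × 3704) = -679 / 1061.1390 ≈ -0.6399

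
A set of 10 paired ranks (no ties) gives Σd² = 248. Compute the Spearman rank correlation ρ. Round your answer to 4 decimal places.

-0.5030

ρ = 1 − 6Σd² / [n(n²−1)] = 1 − 6×248 / (10×99)
  = 1 − 1488/990 = 1 − 1.50303 ≈ -0.5030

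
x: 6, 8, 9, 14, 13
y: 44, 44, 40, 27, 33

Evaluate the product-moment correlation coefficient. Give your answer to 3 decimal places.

n = 5, Σx = 50, Σy = 188, Σx² = 546, Σy² = 7290, Σxy = 1783
nΣxy − ΣxΣy = 8915 − 9400 = -485
nΣx² − (Σx)² = 2730 − 2500 = 230; nΣy² − (Σy)² = 36450 − 35344 = 1106
r = -485 / √(230 × 1106) = -485 / 504.3610 ≈ -0.962

-0.962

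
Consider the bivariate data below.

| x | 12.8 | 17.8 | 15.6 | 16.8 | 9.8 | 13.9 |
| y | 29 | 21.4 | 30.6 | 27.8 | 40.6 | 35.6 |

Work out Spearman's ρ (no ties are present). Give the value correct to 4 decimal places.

Rank x: 2, 6, 4, 5, 1, 3
Rank y: 3, 1, 4, 2, 6, 5
d = rank(x) − rank(y): -1, 5, 0, 3, -5, -2; Σd² = 64
ρ = 1 − 6Σd² / [n(n²−1)] = 1 − 6×64 / (6×35) = 1 − 384/210 ≈ -0.8286

-0.8286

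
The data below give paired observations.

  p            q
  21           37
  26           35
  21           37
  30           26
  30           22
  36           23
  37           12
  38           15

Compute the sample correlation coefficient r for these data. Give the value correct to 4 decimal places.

-0.9398

n = 8, Σp = 239, Σq = 207, Σp² = 7467, Σq² = 6021, Σpq = 5746
nΣpq − ΣpΣq = 45968 − 49473 = -3505
nΣp² − (Σp)² = 59736 − 57121 = 2615; nΣq² − (Σq)² = 48168 − 42849 = 5319
r = -3505 / √(2615 × 5319) = -3505 / 3729.5020 ≈ -0.9398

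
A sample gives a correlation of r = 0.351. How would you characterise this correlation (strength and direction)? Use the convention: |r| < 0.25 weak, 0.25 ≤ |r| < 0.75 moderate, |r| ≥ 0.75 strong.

moderate positive

r = 0.351 > 0 so the relationship is positive.
|r| = 0.351, which falls in the moderate range.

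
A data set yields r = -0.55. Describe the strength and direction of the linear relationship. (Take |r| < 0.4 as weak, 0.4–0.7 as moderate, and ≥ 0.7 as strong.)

moderate negative

r = -0.55 < 0 so the relationship is negative.
|r| = 0.55, which falls in the moderate range.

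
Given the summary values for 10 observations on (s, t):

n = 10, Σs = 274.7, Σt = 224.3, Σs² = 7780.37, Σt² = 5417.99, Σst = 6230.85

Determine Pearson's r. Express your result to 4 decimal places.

r = (nΣst − ΣsΣt) / √[(nΣs² − (Σs)²)(nΣt² − (Σt)²)]
Numerator: 10×6230.85 − 274.7×224.3 = 693.29
Denominator: √[(77803.7 − 75460.09)(54179.9 − 50310.49)] = √[2343.61 × 3869.41] = 3011.3764
r = 693.29 / 3011.3764 ≈ 0.2302

0.2302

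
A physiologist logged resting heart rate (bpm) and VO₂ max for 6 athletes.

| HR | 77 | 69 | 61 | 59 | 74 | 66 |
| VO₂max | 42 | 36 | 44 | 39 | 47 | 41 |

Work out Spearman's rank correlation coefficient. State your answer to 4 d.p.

0.3143

Rank HR: 6, 4, 2, 1, 5, 3
Rank VO₂max: 4, 1, 5, 2, 6, 3
d = rank(HR) − rank(VO₂max): 2, 3, -3, -1, -1, 0; Σd² = 24
ρ = 1 − 6Σd² / [n(n²−1)] = 1 − 6×24 / (6×35) = 1 − 144/210 ≈ 0.3143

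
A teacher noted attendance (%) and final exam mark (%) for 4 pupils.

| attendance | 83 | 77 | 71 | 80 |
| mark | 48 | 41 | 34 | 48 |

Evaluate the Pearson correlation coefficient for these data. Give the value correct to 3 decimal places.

0.968

n = 4, Σx = 311, Σy = 171, Σx² = 24259, Σy² = 7445, Σxy = 13395
nΣxy − ΣxΣy = 53580 − 53181 = 399
nΣx² − (Σx)² = 97036 − 96721 = 315; nΣy² − (Σy)² = 29780 − 29241 = 539
r = 399 / √(315 × 539) = 399 / 412.0498 ≈ 0.968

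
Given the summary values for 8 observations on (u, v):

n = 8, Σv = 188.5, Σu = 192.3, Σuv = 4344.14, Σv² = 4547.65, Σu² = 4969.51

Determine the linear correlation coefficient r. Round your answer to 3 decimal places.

r = (nΣuv − ΣuΣv) / √[(nΣu² − (Σu)²)(nΣv² − (Σv)²)]
Numerator: 8×4344.14 − 192.3×188.5 = -1495.43
Denominator: √[(39756.08 − 36979.29)(36381.2 − 35532.25)] = √[2776.79 × 848.95] = 1535.3683
r = -1495.43 / 1535.3683 ≈ -0.974

-0.974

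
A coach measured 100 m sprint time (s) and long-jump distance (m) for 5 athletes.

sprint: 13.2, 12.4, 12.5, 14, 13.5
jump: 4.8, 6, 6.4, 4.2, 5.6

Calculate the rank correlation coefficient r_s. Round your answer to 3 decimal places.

Rank sprint: 3, 1, 2, 5, 4
Rank jump: 2, 4, 5, 1, 3
d = rank(sprint) − rank(jump): 1, -3, -3, 4, 1; Σd² = 36
ρ = 1 − 6Σd² / [n(n²−1)] = 1 − 6×36 / (5×24) = 1 − 216/120 ≈ -0.800

-0.800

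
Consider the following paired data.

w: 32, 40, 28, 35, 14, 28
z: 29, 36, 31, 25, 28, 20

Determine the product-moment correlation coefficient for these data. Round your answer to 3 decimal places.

0.323

n = 6, Σw = 177, Σz = 169, Σw² = 5613, Σz² = 4907, Σwz = 5063
nΣwz − ΣwΣz = 30378 − 29913 = 465
nΣw² − (Σw)² = 33678 − 31329 = 2349; nΣz² − (Σz)² = 29442 − 28561 = 881
r = 465 / √(2349 × 881) = 465 / 1438.5649 ≈ 0.323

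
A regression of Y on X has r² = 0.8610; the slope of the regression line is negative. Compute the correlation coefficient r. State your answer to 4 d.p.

|r| = √0.8610 = 0.9279
The association is negative, so r = −0.9279.

-0.9279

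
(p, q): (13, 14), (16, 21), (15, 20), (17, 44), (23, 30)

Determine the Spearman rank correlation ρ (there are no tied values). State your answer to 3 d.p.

0.900

Rank p: 1, 3, 2, 4, 5
Rank q: 1, 3, 2, 5, 4
d = rank(p) − rank(q): 0, 0, 0, -1, 1; Σd² = 2
ρ = 1 − 6Σd² / [n(n²−1)] = 1 − 6×2 / (5×24) = 1 − 12/120 ≈ 0.900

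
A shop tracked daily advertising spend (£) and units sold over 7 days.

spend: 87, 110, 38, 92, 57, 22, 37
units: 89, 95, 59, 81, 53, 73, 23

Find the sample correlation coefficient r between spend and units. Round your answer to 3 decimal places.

0.693

n = 7, Σx = 443, Σy = 473, Σx² = 34679, Σy² = 35655, Σxy = 33365
nΣxy − ΣxΣy = 233555 − 209539 = 24016
nΣx² − (Σx)² = 242753 − 196249 = 46504; nΣy² − (Σy)² = 249585 − 223729 = 25856
r = 24016 / √(46504 × 25856) = 24016 / 34675.7469 ≈ 0.693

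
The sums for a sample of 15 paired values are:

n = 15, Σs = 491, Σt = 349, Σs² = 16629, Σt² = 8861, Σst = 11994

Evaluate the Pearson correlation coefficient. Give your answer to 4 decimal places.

0.8874

r = (nΣst − ΣsΣt) / √[(nΣs² − (Σs)²)(nΣt² − (Σt)²)]
Numerator: 15×11994 − 491×349 = 8551
Denominator: √[(249435 − 241081)(132915 − 121801)] = √[8354 × 11114] = 9635.6814
r = 8551 / 9635.6814 ≈ 0.8874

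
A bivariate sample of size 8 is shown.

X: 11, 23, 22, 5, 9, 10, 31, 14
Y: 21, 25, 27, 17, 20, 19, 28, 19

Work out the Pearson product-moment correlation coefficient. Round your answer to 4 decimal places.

n = 8, ΣX = 125, ΣY = 176, ΣX² = 2497, ΣY² = 3990, ΣXY = 2989
nΣXY − ΣXΣY = 23912 − 22000 = 1912
nΣX² − (ΣX)² = 19976 − 15625 = 4351; nΣY² − (ΣY)² = 31920 − 30976 = 944
r = 1912 / √(4351 × 944) = 1912 / 2026.6583 ≈ 0.9434

0.9434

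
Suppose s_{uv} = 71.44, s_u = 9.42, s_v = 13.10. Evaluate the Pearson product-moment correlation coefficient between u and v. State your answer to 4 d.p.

r = Cov(u,v) / (s_u · s_v) = 71.44 / (9.42 × 13.10)
  = 71.44 / 123.4020 ≈ 0.5789

0.5789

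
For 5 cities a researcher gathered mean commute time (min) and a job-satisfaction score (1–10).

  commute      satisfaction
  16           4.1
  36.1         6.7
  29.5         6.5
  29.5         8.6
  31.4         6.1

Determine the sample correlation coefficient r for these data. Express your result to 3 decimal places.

0.674

n = 5, Σx = 142.5, Σy = 32, Σx² = 4285.67, Σy² = 215.12, Σxy = 944.46
nΣxy − ΣxΣy = 4722.3 − 4560 = 162.3
nΣx² − (Σx)² = 21428.35 − 20306.25 = 1122.1; nΣy² − (Σy)² = 1075.6 − 1024 = 51.6
r = 162.3 / √(1122.1 × 51.6) = 162.3 / 240.6249 ≈ 0.674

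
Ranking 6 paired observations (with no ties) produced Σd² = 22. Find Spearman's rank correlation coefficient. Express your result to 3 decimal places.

0.371

ρ = 1 − 6Σd² / [n(n²−1)] = 1 − 6×22 / (6×35)
  = 1 − 132/210 = 1 − 0.6286 ≈ 0.371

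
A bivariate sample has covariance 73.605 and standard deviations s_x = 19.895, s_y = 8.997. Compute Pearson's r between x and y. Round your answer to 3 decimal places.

0.411

r = Cov(x,y) / (s_x · s_y) = 73.605 / (19.895 × 8.997)
  = 73.605 / 178.9953 ≈ 0.411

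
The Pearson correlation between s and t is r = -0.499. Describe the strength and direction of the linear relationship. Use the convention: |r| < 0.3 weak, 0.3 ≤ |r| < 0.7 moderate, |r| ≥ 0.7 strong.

r = -0.499 < 0 so the relationship is negative.
|r| = 0.499, which falls in the moderate range.

moderate negative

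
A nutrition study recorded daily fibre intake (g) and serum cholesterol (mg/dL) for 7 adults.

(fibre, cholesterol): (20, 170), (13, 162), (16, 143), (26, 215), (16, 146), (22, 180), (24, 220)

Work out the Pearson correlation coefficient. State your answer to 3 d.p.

n = 7, Σx = 137, Σy = 1236, Σx² = 2817, Σy² = 223934, Σxy = 24960
nΣxy − ΣxΣy = 174720 − 169332 = 5388
nΣx² − (Σx)² = 19719 − 18769 = 950; nΣy² − (Σy)² = 1567538 − 1527696 = 39842
r = 5388 / √(950 × 39842) = 5388 / 6152.2272 ≈ 0.876

0.876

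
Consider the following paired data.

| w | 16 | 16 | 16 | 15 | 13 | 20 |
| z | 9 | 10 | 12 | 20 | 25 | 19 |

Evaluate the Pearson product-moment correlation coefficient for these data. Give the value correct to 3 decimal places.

n = 6, Σw = 96, Σz = 95, Σw² = 1562, Σz² = 1711, Σwz = 1501
nΣwz − ΣwΣz = 9006 − 9120 = -114
nΣw² − (Σw)² = 9372 − 9216 = 156; nΣz² − (Σz)² = 10266 − 9025 = 1241
r = -114 / √(156 × 1241) = -114 / 439.9955 ≈ -0.259

-0.259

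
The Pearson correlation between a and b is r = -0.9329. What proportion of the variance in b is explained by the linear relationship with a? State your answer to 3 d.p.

r² = (-0.9329)² = 0.870

0.870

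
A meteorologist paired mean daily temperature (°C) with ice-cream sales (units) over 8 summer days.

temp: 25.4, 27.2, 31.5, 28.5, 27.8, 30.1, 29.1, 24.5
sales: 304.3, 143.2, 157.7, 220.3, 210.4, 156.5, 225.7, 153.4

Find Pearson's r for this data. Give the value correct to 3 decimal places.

-0.298

n = 8, Σx = 224.1, Σy = 1571.5, Σx² = 6315.41, Σy² = 329738.57, Σxy = 43756.3
nΣxy − ΣxΣy = 350050.4 − 352173.15 = -2122.75
nΣx² − (Σx)² = 50523.28 − 50220.81 = 302.47; nΣy² − (Σy)² = 2637908.56 − 2469612.25 = 168296.31
r = -2122.75 / √(302.47 × 168296.31) = -2122.75 / 7134.7449 ≈ -0.298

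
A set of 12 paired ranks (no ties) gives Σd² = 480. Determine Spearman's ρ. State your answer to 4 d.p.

-0.6783

ρ = 1 − 6Σd² / [n(n²−1)] = 1 − 6×480 / (12×143)
  = 1 − 2880/1716 = 1 − 1.67832 ≈ -0.6783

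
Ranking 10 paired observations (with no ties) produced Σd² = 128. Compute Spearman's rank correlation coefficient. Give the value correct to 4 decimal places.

ρ = 1 − 6Σd² / [n(n²−1)] = 1 − 6×128 / (10×99)
  = 1 − 768/990 = 1 − 0.77576 ≈ 0.2242

0.2242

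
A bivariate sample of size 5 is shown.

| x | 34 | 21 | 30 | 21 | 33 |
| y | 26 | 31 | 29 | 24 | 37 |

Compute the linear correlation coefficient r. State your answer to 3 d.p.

n = 5, Σx = 139, Σy = 147, Σx² = 4027, Σy² = 4423, Σxy = 4130
nΣxy − ΣxΣy = 20650 − 20433 = 217
nΣx² − (Σx)² = 20135 − 19321 = 814; nΣy² − (Σy)² = 22115 − 21609 = 506
r = 217 / √(814 × 506) = 217 / 641.7819 ≈ 0.338

0.338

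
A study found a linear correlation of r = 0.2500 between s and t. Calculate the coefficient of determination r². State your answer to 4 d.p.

r² = (0.2500)² = 0.0625

0.0625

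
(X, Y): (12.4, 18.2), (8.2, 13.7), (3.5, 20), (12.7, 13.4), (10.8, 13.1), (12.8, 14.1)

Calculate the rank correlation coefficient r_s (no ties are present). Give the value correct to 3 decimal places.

Rank X: 4, 2, 1, 5, 3, 6
Rank Y: 5, 3, 6, 2, 1, 4
d = rank(X) − rank(Y): -1, -1, -5, 3, 2, 2; Σd² = 44
ρ = 1 − 6Σd² / [n(n²−1)] = 1 − 6×44 / (6×35) = 1 − 264/210 ≈ -0.257

-0.257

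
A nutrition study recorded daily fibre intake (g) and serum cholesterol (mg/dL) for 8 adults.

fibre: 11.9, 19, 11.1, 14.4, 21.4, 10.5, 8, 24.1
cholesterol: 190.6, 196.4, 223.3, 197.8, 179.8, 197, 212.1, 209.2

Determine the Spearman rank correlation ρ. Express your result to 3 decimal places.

Rank fibre: 4, 6, 3, 5, 7, 2, 1, 8
Rank cholesterol: 2, 3, 8, 5, 1, 4, 7, 6
d = rank(fibre) − rank(cholesterol): 2, 3, -5, 0, 6, -2, -6, 2; Σd² = 118
ρ = 1 − 6Σd² / [n(n²−1)] = 1 − 6×118 / (8×63) = 1 − 708/504 ≈ -0.405

-0.405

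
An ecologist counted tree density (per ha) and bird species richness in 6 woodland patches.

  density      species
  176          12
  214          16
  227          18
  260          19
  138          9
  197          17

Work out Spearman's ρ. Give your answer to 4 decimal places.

Rank density: 2, 4, 5, 6, 1, 3
Rank species: 2, 3, 5, 6, 1, 4
d = rank(density) − rank(species): 0, 1, 0, 0, 0, -1; Σd² = 2
ρ = 1 − 6Σd² / [n(n²−1)] = 1 − 6×2 / (6×35) = 1 − 12/210 ≈ 0.9429

0.9429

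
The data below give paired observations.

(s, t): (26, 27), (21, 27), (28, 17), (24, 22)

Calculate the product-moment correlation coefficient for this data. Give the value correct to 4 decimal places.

n = 4, Σs = 99, Σt = 93, Σs² = 2477, Σt² = 2231, Σst = 2273
nΣst − ΣsΣt = 9092 − 9207 = -115
nΣs² − (Σs)² = 9908 − 9801 = 107; nΣt² − (Σt)² = 8924 − 8649 = 275
r = -115 / √(107 × 275) = -115 / 171.5372 ≈ -0.6704

-0.6704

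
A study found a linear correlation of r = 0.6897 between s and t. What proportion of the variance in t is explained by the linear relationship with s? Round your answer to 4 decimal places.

r² = (0.6897)² = 0.4757

0.4757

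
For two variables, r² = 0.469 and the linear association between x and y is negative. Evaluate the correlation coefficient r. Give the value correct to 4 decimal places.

|r| = √0.469 = 0.6848
The association is negative, so r = −0.6848.

-0.6848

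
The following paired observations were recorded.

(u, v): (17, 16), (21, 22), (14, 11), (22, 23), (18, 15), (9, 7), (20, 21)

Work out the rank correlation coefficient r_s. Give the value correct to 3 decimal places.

0.964

Rank u: 3, 6, 2, 7, 4, 1, 5
Rank v: 4, 6, 2, 7, 3, 1, 5
d = rank(u) − rank(v): -1, 0, 0, 0, 1, 0, 0; Σd² = 2
ρ = 1 − 6Σd² / [n(n²−1)] = 1 − 6×2 / (7×48) = 1 − 12/336 ≈ 0.964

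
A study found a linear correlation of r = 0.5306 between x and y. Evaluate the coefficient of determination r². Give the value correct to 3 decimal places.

r² = (0.5306)² = 0.282

0.282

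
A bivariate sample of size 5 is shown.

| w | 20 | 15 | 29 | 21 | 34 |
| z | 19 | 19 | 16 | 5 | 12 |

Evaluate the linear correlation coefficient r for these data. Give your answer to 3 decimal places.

n = 5, Σw = 119, Σz = 71, Σw² = 3063, Σz² = 1147, Σwz = 1642
nΣwz − ΣwΣz = 8210 − 8449 = -239
nΣw² − (Σw)² = 15315 − 14161 = 1154; nΣz² − (Σz)² = 5735 − 5041 = 694
r = -239 / √(1154 × 694) = -239 / 894.9168 ≈ -0.267

-0.267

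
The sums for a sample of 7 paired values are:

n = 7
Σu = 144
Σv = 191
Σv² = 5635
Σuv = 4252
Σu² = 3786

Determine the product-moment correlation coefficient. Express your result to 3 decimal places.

r = (nΣuv − ΣuΣv) / √[(nΣu² − (Σu)²)(nΣv² − (Σv)²)]
Numerator: 7×4252 − 144×191 = 2260
Denominator: √[(26502 − 20736)(39445 − 36481)] = √[5766 × 2964] = 4134.0566
r = 2260 / 4134.0566 ≈ 0.547

0.547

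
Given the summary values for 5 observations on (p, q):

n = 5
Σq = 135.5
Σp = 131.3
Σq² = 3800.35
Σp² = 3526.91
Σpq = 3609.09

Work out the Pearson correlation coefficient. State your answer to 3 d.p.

0.505

r = (nΣpq − ΣpΣq) / √[(nΣp² − (Σp)²)(nΣq² − (Σq)²)]
Numerator: 5×3609.09 − 131.3×135.5 = 254.3
Denominator: √[(17634.55 − 17239.69)(19001.75 − 18360.25)] = √[394.86 × 641.5] = 503.2919
r = 254.3 / 503.2919 ≈ 0.505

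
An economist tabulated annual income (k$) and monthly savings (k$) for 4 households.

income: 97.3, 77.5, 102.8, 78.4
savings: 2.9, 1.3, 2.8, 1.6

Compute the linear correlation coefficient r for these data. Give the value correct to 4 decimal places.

0.9678

n = 4, Σx = 356, Σy = 8.6, Σx² = 32187.94, Σy² = 20.5, Σxy = 796.2
nΣxy − ΣxΣy = 3184.8 − 3061.6 = 123.2
nΣx² − (Σx)² = 128751.76 − 126736 = 2015.76; nΣy² − (Σy)² = 82 − 73.96 = 8.04
r = 123.2 / √(2015.76 × 8.04) = 123.2 / 127.3056 ≈ 0.9678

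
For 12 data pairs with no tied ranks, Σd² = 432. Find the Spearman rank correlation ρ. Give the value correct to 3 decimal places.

ρ = 1 − 6Σd² / [n(n²−1)] = 1 − 6×432 / (12×143)
  = 1 − 2592/1716 = 1 − 1.5105 ≈ -0.510

-0.510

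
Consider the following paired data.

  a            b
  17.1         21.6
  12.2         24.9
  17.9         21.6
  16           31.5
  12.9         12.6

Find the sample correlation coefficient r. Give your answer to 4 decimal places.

0.2686

n = 5, Σa = 76.1, Σb = 112.2, Σa² = 1184.07, Σb² = 2704.14, Σab = 1726.32
nΣab − ΣaΣb = 8631.6 − 8538.42 = 93.18
nΣa² − (Σa)² = 5920.35 − 5791.21 = 129.14; nΣb² − (Σb)² = 13520.7 − 12588.84 = 931.86
r = 93.18 / √(129.14 × 931.86) = 93.18 / 346.9011 ≈ 0.2686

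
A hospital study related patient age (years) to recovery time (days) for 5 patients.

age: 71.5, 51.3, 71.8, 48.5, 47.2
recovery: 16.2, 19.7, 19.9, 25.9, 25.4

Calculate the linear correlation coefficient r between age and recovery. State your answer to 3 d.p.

n = 5, Σx = 290.3, Σy = 107.1, Σx² = 17479.27, Σy² = 2362.51, Σxy = 6052.76
nΣxy − ΣxΣy = 30263.8 − 31091.13 = -827.33
nΣx² − (Σx)² = 87396.35 − 84274.09 = 3122.26; nΣy² − (Σy)² = 11812.55 − 11470.41 = 342.14
r = -827.33 / √(3122.26 × 342.14) = -827.33 / 1033.5618 ≈ -0.800

-0.800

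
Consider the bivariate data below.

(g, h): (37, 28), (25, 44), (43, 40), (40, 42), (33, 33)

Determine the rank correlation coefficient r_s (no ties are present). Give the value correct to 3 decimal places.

-0.200

Rank g: 3, 1, 5, 4, 2
Rank h: 1, 5, 3, 4, 2
d = rank(g) − rank(h): 2, -4, 2, 0, 0; Σd² = 24
ρ = 1 − 6Σd² / [n(n²−1)] = 1 − 6×24 / (5×24) = 1 − 144/120 ≈ -0.200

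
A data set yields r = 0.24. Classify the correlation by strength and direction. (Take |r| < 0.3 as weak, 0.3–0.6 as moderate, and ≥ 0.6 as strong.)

r = 0.24 > 0 so the relationship is positive.
|r| = 0.24, which falls in the weak range.

weak positive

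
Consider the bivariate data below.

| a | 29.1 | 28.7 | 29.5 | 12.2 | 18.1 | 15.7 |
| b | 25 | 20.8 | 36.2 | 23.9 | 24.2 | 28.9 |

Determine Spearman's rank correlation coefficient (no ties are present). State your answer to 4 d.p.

0.4286

Rank a: 5, 4, 6, 1, 3, 2
Rank b: 4, 1, 6, 2, 3, 5
d = rank(a) − rank(b): 1, 3, 0, -1, 0, -3; Σd² = 20
ρ = 1 − 6Σd² / [n(n²−1)] = 1 − 6×20 / (6×35) = 1 − 120/210 ≈ 0.4286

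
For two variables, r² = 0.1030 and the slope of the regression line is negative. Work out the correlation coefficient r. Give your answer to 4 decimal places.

-0.3209

|r| = √0.1030 = 0.3209
The association is negative, so r = −0.3209.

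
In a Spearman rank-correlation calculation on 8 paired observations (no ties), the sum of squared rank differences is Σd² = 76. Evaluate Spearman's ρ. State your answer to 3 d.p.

ρ = 1 − 6Σd² / [n(n²−1)] = 1 − 6×76 / (8×63)
  = 1 − 456/504 = 1 − 0.9048 ≈ 0.095

0.095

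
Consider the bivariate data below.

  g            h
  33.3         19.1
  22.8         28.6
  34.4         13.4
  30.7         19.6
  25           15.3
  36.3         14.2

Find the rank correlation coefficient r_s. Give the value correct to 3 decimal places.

Rank g: 4, 1, 5, 3, 2, 6
Rank h: 4, 6, 1, 5, 3, 2
d = rank(g) − rank(h): 0, -5, 4, -2, -1, 4; Σd² = 62
ρ = 1 − 6Σd² / [n(n²−1)] = 1 − 6×62 / (6×35) = 1 − 372/210 ≈ -0.771

-0.771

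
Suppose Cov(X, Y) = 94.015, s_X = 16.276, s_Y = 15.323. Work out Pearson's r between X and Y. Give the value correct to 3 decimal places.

r = Cov(X,Y) / (s_X · s_Y) = 94.015 / (16.276 × 15.323)
  = 94.015 / 249.3971 ≈ 0.377

0.377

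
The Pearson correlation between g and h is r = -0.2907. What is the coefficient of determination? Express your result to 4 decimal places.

0.0845

r² = (-0.2907)² = 0.0845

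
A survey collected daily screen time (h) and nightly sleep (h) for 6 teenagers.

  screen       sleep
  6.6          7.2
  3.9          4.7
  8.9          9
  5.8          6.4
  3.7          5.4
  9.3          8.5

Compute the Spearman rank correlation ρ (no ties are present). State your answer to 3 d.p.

0.886

Rank screen: 4, 2, 5, 3, 1, 6
Rank sleep: 4, 1, 6, 3, 2, 5
d = rank(screen) − rank(sleep): 0, 1, -1, 0, -1, 1; Σd² = 4
ρ = 1 − 6Σd² / [n(n²−1)] = 1 − 6×4 / (6×35) = 1 − 24/210 ≈ 0.886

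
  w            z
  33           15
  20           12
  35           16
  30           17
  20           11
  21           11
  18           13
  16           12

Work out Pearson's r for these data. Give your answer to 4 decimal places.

n = 8, Σw = 193, Σz = 107, Σw² = 5035, Σz² = 1469, Σwz = 2682
nΣwz − ΣwΣz = 21456 − 20651 = 805
nΣw² − (Σw)² = 40280 − 37249 = 3031; nΣz² − (Σz)² = 11752 − 11449 = 303
r = 805 / √(3031 × 303) = 805 / 958.3282 ≈ 0.8400

0.8400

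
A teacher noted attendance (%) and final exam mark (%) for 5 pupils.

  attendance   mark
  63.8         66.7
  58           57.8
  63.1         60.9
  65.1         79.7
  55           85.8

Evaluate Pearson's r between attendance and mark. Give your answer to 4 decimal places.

-0.2245

n = 5, Σx = 305, Σy = 350.9, Σx² = 18679.06, Σy² = 25212.27, Σxy = 21358.12
nΣxy − ΣxΣy = 106790.6 − 107024.5 = -233.9
nΣx² − (Σx)² = 93395.3 − 93025 = 370.3; nΣy² − (Σy)² = 126061.35 − 123130.81 = 2930.54
r = -233.9 / √(370.3 × 2930.54) = -233.9 / 1041.7192 ≈ -0.2245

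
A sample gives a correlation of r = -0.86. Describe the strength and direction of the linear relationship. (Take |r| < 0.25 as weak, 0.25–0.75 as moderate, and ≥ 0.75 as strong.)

strong negative

r = -0.86 < 0 so the relationship is negative.
|r| = 0.86, which falls in the strong range.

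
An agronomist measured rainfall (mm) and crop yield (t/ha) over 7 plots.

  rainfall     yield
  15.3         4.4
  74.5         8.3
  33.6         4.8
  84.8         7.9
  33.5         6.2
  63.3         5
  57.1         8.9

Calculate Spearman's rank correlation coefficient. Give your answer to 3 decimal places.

0.607

Rank rainfall: 1, 6, 3, 7, 2, 5, 4
Rank yield: 1, 6, 2, 5, 4, 3, 7
d = rank(rainfall) − rank(yield): 0, 0, 1, 2, -2, 2, -3; Σd² = 22
ρ = 1 − 6Σd² / [n(n²−1)] = 1 − 6×22 / (7×48) = 1 − 132/336 ≈ 0.607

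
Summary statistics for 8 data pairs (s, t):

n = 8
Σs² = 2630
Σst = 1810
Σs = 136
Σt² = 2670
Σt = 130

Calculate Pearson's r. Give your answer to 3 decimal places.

-0.950

r = (nΣst − ΣsΣt) / √[(nΣs² − (Σs)²)(nΣt² − (Σt)²)]
Numerator: 8×1810 − 136×130 = -3200
Denominator: √[(21040 − 18496)(21360 − 16900)] = √[2544 × 4460] = 3368.4180
r = -3200 / 3368.4180 ≈ -0.950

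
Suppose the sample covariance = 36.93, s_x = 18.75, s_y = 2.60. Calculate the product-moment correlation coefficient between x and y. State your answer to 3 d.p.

0.758

r = Cov(x,y) / (s_x · s_y) = 36.93 / (18.75 × 2.60)
  = 36.93 / 48.7500 ≈ 0.758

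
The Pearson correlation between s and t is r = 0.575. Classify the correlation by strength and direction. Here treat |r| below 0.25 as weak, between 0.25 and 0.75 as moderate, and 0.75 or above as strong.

moderate positive

r = 0.575 > 0 so the relationship is positive.
|r| = 0.575, which falls in the moderate range.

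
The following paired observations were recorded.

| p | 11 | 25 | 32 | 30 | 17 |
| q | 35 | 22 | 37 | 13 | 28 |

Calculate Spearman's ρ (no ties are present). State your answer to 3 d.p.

Rank p: 1, 3, 5, 4, 2
Rank q: 4, 2, 5, 1, 3
d = rank(p) − rank(q): -3, 1, 0, 3, -1; Σd² = 20
ρ = 1 − 6Σd² / [n(n²−1)] = 1 − 6×20 / (5×24) = 1 − 120/120 ≈ 0.000

0.000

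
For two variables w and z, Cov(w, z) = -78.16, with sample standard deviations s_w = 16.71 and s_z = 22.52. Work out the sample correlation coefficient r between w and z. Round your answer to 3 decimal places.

r = Cov(w,z) / (s_w · s_z) = -78.16 / (16.71 × 22.52)
  = -78.16 / 376.3092 ≈ -0.208

-0.208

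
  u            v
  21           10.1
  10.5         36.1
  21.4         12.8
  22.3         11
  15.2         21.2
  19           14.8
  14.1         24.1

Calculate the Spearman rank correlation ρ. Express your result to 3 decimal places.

-0.893

Rank u: 5, 1, 6, 7, 3, 4, 2
Rank v: 1, 7, 3, 2, 5, 4, 6
d = rank(u) − rank(v): 4, -6, 3, 5, -2, 0, -4; Σd² = 106
ρ = 1 − 6Σd² / [n(n²−1)] = 1 − 6×106 / (7×48) = 1 − 636/336 ≈ -0.893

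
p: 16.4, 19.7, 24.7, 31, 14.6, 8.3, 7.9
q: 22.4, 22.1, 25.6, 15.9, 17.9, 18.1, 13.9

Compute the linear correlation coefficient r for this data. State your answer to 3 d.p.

n = 7, Σp = 122.6, Σq = 135.9, Σp² = 2572.6, Σq² = 2739.57, Σpq = 2449.33
nΣpq − ΣpΣq = 17145.31 − 16661.34 = 483.97
nΣp² − (Σp)² = 18008.2 − 15030.76 = 2977.44; nΣq² − (Σq)² = 19176.99 − 18468.81 = 708.18
r = 483.97 / √(2977.44 × 708.18) = 483.97 / 1452.0893 ≈ 0.333

0.333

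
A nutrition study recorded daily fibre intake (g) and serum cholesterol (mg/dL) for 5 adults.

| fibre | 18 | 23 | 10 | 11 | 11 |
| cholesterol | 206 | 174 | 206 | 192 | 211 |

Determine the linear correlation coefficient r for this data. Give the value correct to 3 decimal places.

-0.690

n = 5, Σx = 73, Σy = 989, Σx² = 1195, Σy² = 196533, Σxy = 14203
nΣxy − ΣxΣy = 71015 − 72197 = -1182
nΣx² − (Σx)² = 5975 − 5329 = 646; nΣy² − (Σy)² = 982665 − 978121 = 4544
r = -1182 / √(646 × 4544) = -1182 / 1713.3079 ≈ -0.690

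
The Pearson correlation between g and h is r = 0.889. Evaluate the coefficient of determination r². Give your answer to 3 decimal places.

r² = (0.889)² = 0.790

0.790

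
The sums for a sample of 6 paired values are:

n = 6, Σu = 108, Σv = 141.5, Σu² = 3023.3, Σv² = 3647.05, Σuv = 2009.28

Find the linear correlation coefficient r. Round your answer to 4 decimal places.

-0.9296

r = (nΣuv − ΣuΣv) / √[(nΣu² − (Σu)²)(nΣv² − (Σv)²)]
Numerator: 6×2009.28 − 108×141.5 = -3226.32
Denominator: √[(18139.8 − 11664)(21882.3 − 20022.25)] = √[6475.8 × 1860.05] = 3470.6356
r = -3226.32 / 3470.6356 ≈ -0.9296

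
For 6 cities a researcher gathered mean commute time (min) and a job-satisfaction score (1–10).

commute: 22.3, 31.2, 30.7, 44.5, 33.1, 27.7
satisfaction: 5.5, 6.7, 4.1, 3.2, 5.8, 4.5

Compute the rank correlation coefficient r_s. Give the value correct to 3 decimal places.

Rank commute: 1, 4, 3, 6, 5, 2
Rank satisfaction: 4, 6, 2, 1, 5, 3
d = rank(commute) − rank(satisfaction): -3, -2, 1, 5, 0, -1; Σd² = 40
ρ = 1 − 6Σd² / [n(n²−1)] = 1 − 6×40 / (6×35) = 1 − 240/210 ≈ -0.143

-0.143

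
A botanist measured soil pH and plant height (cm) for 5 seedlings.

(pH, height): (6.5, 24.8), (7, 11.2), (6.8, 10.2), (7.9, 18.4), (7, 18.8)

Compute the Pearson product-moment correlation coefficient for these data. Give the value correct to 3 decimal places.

-0.097

n = 5, Σx = 35.2, Σy = 83.4, Σx² = 248.9, Σy² = 1536.52, Σxy = 585.92
nΣxy − ΣxΣy = 2929.6 − 2935.68 = -6.08
nΣx² − (Σx)² = 1244.5 − 1239.04 = 5.46; nΣy² − (Σy)² = 7682.6 − 6955.56 = 727.04
r = -6.08 / √(5.46 × 727.04) = -6.08 / 63.0051 ≈ -0.097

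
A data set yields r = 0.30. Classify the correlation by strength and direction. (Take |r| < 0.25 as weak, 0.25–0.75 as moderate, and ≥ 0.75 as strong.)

moderate positive

r = 0.30 > 0 so the relationship is positive.
|r| = 0.30, which falls in the moderate range.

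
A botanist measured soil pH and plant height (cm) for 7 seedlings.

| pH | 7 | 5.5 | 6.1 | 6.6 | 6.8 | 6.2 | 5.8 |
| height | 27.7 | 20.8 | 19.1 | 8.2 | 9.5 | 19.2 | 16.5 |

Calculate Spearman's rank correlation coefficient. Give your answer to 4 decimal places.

Rank pH: 7, 1, 3, 5, 6, 4, 2
Rank height: 7, 6, 4, 1, 2, 5, 3
d = rank(pH) − rank(height): 0, -5, -1, 4, 4, -1, -1; Σd² = 60
ρ = 1 − 6Σd² / [n(n²−1)] = 1 − 6×60 / (7×48) = 1 − 360/336 ≈ -0.0714

-0.0714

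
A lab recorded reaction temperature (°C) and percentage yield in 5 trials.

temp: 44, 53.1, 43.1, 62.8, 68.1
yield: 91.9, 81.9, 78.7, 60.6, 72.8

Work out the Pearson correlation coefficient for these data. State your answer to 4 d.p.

-0.7293

n = 5, Σx = 271.1, Σy = 385.9, Σx² = 15194.67, Σy² = 30319.11, Σxy = 20547.82
nΣxy − ΣxΣy = 102739.1 − 104617.49 = -1878.39
nΣx² − (Σx)² = 75973.35 − 73495.21 = 2478.14; nΣy² − (Σy)² = 151595.55 − 148918.81 = 2676.74
r = -1878.39 / √(2478.14 × 2676.74) = -1878.39 / 2575.5264 ≈ -0.7293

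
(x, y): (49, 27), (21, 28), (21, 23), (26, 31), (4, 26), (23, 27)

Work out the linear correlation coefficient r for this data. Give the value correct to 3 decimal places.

0.196

n = 6, Σx = 144, Σy = 162, Σx² = 4504, Σy² = 4408, Σxy = 3925
nΣxy − ΣxΣy = 23550 − 23328 = 222
nΣx² − (Σx)² = 27024 − 20736 = 6288; nΣy² − (Σy)² = 26448 − 26244 = 204
r = 222 / √(6288 × 204) = 222 / 1132.5864 ≈ 0.196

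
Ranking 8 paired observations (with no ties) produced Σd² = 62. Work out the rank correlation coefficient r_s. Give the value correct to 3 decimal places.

ρ = 1 − 6Σd² / [n(n²−1)] = 1 − 6×62 / (8×63)
  = 1 − 372/504 = 1 − 0.7381 ≈ 0.262

0.262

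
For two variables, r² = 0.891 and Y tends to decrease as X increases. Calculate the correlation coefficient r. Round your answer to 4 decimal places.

-0.9439

|r| = √0.891 = 0.9439
The association is negative, so r = −0.9439.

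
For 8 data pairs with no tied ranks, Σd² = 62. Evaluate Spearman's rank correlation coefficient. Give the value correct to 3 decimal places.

ρ = 1 − 6Σd² / [n(n²−1)] = 1 − 6×62 / (8×63)
  = 1 − 372/504 = 1 − 0.7381 ≈ 0.262

0.262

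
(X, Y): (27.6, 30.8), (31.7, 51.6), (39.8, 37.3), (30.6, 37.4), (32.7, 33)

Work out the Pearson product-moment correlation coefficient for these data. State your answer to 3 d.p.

n = 5, ΣX = 162.4, ΣY = 190.1, ΣX² = 5356.34, ΣY² = 7490.25, ΣXY = 6193.88
nΣXY − ΣXΣY = 30969.4 − 30872.24 = 97.16
nΣX² − (ΣX)² = 26781.7 − 26373.76 = 407.94; nΣY² − (ΣY)² = 37451.25 − 36138.01 = 1313.24
r = 97.16 / √(407.94 × 1313.24) = 97.16 / 731.9311 ≈ 0.133

0.133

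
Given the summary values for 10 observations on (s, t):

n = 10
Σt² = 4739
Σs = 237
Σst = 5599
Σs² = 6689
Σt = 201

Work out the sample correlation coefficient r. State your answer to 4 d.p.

0.9650

r = (nΣst − ΣsΣt) / √[(nΣs² − (Σs)²)(nΣt² − (Σt)²)]
Numerator: 10×5599 − 237×201 = 8353
Denominator: √[(66890 − 56169)(47390 − 40401)] = √[10721 × 6989] = 8656.1579
r = 8353 / 8656.1579 ≈ 0.9650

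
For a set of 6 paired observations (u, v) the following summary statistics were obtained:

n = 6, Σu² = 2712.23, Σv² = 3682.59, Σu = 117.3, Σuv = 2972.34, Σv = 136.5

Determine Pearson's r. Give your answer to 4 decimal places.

0.6177

r = (nΣuv − ΣuΣv) / √[(nΣu² − (Σu)²)(nΣv² − (Σv)²)]
Numerator: 6×2972.34 − 117.3×136.5 = 1822.59
Denominator: √[(16273.38 − 13759.29)(22095.54 − 18632.25)] = √[2514.09 × 3463.29] = 2950.7665
r = 1822.59 / 2950.7665 ≈ 0.6177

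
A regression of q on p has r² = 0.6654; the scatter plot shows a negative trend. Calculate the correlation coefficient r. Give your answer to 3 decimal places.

-0.816

|r| = √0.6654 = 0.816
The association is negative, so r = −0.816.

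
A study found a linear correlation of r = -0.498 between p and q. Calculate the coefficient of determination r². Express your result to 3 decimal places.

r² = (-0.498)² = 0.248

0.248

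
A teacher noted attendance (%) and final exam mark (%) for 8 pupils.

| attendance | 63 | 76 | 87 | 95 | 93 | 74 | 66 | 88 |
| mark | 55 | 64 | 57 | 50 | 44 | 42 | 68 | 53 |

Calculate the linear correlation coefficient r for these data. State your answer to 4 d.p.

-0.4658

n = 8, Σx = 642, Σy = 433, Σx² = 52564, Σy² = 24003, Σxy = 34390
nΣxy − ΣxΣy = 275120 − 277986 = -2866
nΣx² − (Σx)² = 420512 − 412164 = 8348; nΣy² − (Σy)² = 192024 − 187489 = 4535
r = -2866 / √(8348 × 4535) = -2866 / 6152.9001 ≈ -0.4658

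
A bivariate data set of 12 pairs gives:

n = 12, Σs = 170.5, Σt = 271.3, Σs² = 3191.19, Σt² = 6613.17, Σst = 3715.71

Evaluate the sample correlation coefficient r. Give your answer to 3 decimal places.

r = (nΣst − ΣsΣt) / √[(nΣs² − (Σs)²)(nΣt² − (Σt)²)]
Numerator: 12×3715.71 − 170.5×271.3 = -1668.13
Denominator: √[(38294.28 − 29070.25)(79358.04 − 73603.69)] = √[9224.03 × 5754.35] = 7285.4854
r = -1668.13 / 7285.4854 ≈ -0.229

-0.229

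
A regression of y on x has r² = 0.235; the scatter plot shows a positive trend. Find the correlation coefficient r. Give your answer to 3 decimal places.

0.485

|r| = √0.235 = 0.485
The association is positive, so r = 0.485.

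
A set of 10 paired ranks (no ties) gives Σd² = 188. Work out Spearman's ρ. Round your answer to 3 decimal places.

ρ = 1 − 6Σd² / [n(n²−1)] = 1 − 6×188 / (10×99)
  = 1 − 1128/990 = 1 − 1.1394 ≈ -0.139

-0.139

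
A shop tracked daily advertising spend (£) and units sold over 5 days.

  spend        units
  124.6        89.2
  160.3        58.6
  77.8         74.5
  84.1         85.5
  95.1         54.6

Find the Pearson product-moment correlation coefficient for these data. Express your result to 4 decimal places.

n = 5, Σx = 541.9, Σy = 362.4, Σx² = 63390.91, Σy² = 27232.26, Σxy = 38687.01
nΣxy − ΣxΣy = 193435.05 − 196384.56 = -2949.51
nΣx² − (Σx)² = 316954.55 − 293655.61 = 23298.94; nΣy² − (Σy)² = 136161.3 − 131333.76 = 4827.54
r = -2949.51 / √(23298.94 × 4827.54) = -2949.51 / 10605.4969 ≈ -0.2781

-0.2781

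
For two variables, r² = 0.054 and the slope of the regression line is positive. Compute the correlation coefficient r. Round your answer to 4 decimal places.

0.2324

|r| = √0.054 = 0.2324
The association is positive, so r = 0.2324.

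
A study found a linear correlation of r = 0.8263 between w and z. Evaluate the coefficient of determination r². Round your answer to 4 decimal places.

r² = (0.8263)² = 0.6828

0.6828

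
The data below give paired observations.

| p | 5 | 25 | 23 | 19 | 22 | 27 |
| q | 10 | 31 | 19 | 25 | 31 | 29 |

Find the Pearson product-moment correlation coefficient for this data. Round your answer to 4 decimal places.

n = 6, Σp = 121, Σq = 145, Σp² = 2753, Σq² = 3849, Σpq = 3202
nΣpq − ΣpΣq = 19212 − 17545 = 1667
nΣp² − (Σp)² = 16518 − 14641 = 1877; nΣq² − (Σq)² = 23094 − 21025 = 2069
r = 1667 / √(1877 × 2069) = 1667 / 1970.6631 ≈ 0.8459

0.8459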